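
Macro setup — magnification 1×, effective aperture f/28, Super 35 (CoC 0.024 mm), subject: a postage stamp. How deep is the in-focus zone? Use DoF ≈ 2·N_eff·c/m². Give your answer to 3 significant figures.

1.34 mm

At magnification m, DoF ≈ 2·N_eff·c/m² = 2 × 28 × 0.024 / 1² = 1.344 / 1 ≈ 1.34 mm.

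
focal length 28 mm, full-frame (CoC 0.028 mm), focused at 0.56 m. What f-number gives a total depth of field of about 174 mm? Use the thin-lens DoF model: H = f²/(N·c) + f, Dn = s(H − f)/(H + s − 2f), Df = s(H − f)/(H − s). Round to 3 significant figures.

Write h = H − f = f²/(N·c). The thin-lens limits are Dn = s·h/(h + (s−f)) and Df = s·h/(h − (s−f)), so DoF = Df − Dn = 2·s·(s−f)·h / (h² − (s−f)²).
That is a quadratic in h: DoF·h² − 2·s·(s−f)·h − DoF·(s−f)² = 0 ⇒ h = (s−f)·(s + √(s² + DoF²)) / DoF = 532 × (560 + √(560² + 174²)) / 174 = 532 × (560 + 586.409) / 174 ≈ 3505.1 mm.
Then N = f²/(c·h) = 28² / (0.028 × 3505.1) = 784 / 98.143 ≈ 7.99.

f/7.99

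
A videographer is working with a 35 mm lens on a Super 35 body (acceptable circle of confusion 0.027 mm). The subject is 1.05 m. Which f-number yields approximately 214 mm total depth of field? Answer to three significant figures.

Write h = H − f = f²/(N·c). The thin-lens limits are Dn = s·h/(h + (s−f)) and Df = s·h/(h − (s−f)), so DoF = Df − Dn = 2·s·(s−f)·h / (h² − (s−f)²).
That is a quadratic in h: DoF·h² − 2·s·(s−f)·h − DoF·(s−f)² = 0 ⇒ h = (s−f)·(s + √(s² + DoF²)) / DoF = 1015 × (1050 + √(1050² + 214²)) / 214 = 1015 × (1050 + 1071.59) / 214 ≈ 10063 mm.
Then N = f²/(c·h) = 35² / (0.027 × 10063) = 1225 / 271.69 ≈ 4.51.

f/4.51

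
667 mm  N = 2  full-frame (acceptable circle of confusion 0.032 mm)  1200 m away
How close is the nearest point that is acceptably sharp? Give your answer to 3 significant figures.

Hyperfocal distance H = f²/(N·c) + f = 667²/(2 × 0.032) + 667 = 444889/0.064 + 667 ≈ 6952057.6 mm ≈ 6952 m.
Near limit Dn = s·(H − f)/(H + s − 2f) = 1200000 × (6952057.6 − 667) / (6952057.6 + 1200000 − 2 × 667) = 1200000 × 6951390.6 / 8150723.6 ≈ 1023427 mm ≈ 1020 m.

1020 m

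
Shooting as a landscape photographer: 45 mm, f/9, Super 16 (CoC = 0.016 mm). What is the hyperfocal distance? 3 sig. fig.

Hyperfocal distance H = f²/(N·c) + f = 45²/(9 × 0.016) + 45 = 2025/0.144 + 45 ≈ 14107.5 mm ≈ 14.1 m.

14.1 m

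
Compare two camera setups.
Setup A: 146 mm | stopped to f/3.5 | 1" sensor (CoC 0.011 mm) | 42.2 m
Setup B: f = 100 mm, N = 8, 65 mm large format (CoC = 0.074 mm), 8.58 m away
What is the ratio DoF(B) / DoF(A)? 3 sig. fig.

Setup A: H = 146²/(3.5×0.011) + 146 ≈ 553808.3 mm; DoF = Df − Dn = 45668.8 − 39220.9 ≈ 6447.9 mm.
Setup B: H = 100²/(8×0.074) + 100 ≈ 16991.9 mm; DoF = Df − Dn = 17229 − 5712 ≈ 11517 mm.
Ratio = 11517 / 6447.9 ≈ 1.79.

1.79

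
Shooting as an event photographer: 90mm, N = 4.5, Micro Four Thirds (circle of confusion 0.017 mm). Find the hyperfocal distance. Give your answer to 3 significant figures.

106 m

Hyperfocal distance H = f²/(N·c) + f = 90²/(4.5 × 0.017) + 90 = 8100/0.0765 + 90 ≈ 105972.4 mm ≈ 106 m.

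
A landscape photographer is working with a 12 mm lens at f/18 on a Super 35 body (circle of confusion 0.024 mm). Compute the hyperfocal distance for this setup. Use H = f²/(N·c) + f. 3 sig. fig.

345 mm

Hyperfocal distance H = f²/(N·c) + f = 12²/(18 × 0.024) + 12 = 144/0.432 + 12 ≈ 345.3 mm ≈ 0.345 m.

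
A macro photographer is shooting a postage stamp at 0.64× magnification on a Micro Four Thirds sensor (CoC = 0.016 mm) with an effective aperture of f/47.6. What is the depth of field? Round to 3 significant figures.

At magnification m, DoF ≈ 2·N_eff·c/m² = 2 × 47.6 × 0.016 / 0.64² = 1.523 / 0.4096 ≈ 3.72 mm.

3.72 mm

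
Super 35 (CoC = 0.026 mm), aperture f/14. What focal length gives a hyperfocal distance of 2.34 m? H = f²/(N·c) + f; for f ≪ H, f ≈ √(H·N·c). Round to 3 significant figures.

From H = f²/(N·c) + f, with f ≪ H: f ≈ √(H·N·c) = √(2340 × 14 × 0.026) = √851.76 ≈ 29.18 mm.
Exact: f² + N·c·f − N·c·H = 0 ⇒ f = (−N·c + √((N·c)² + 4·N·c·H))/2 = (−0.364 + √3407.2)/2 ≈ 29.003 mm ≈ 29.0 mm.

29.0 mm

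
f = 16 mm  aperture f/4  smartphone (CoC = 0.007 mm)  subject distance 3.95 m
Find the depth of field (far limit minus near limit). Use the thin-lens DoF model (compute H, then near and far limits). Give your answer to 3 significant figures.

Hyperfocal distance H = f²/(N·c) + f = 16²/(4 × 0.007) + 16 = 256/0.028 + 16 ≈ 9158.9 mm ≈ 9.159 m.
Near limit Dn = s·(H − f)/(H + s − 2f) = 3950 × (9158.9 − 16) / (9158.9 + 3950 − 2 × 16) = 3950 × 9142.9 / 13076.9 ≈ 2761.7 mm.
Far limit Df = s·(H − f)/(H − s) = 3950 × (9158.9 − 16) / (9158.9 − 3950) = 3950 × 9142.9 / 5208.9 ≈ 6933.2 mm.
Depth of field = Df − Dn = 6933.2 − 2761.7 ≈ 4171.5 mm ≈ 4.17 m.

4.17 m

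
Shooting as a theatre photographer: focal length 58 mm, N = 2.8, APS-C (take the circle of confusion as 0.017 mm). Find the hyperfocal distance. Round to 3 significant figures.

Hyperfocal distance H = f²/(N·c) + f = 58²/(2.8 × 0.017) + 58 = 3364/0.0476 + 58 ≈ 70730.3 mm ≈ 70.7 m.

70.7 m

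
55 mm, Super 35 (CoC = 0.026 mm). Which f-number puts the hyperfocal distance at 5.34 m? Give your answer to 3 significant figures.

Rearrange H = f²/(N·c) + f for N: N = f² / ((H − f)·c).
N = 55² / ((5340 − 55) × 0.026) = 3025 / 137.4 ≈ 22.

f/22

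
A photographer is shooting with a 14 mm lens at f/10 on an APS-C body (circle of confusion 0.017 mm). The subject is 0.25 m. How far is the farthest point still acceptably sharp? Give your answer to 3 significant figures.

314 mm

Hyperfocal distance H = f²/(N·c) + f = 14²/(10 × 0.017) + 14 = 196/0.17 + 14 ≈ 1166.9 mm ≈ 1.167 m.
Far limit Df = s·(H − f)/(H − s) = 250 × (1166.9 − 14) / (1166.9 − 250) = 250 × 1152.9 / 916.9 ≈ 314.34 mm.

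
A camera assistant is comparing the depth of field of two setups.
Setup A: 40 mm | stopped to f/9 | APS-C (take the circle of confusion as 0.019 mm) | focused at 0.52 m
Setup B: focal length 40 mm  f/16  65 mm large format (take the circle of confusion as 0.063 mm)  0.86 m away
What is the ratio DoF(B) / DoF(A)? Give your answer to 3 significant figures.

Setup A: H = 40²/(9×0.019) + 40 ≈ 9396.7 mm; DoF = Df − Dn = 548.118 − 494.626 ≈ 53.492 mm.
Setup B: H = 40²/(16×0.063) + 40 ≈ 1627.3 mm; DoF = Df − Dn = 1779.1 − 567.1 ≈ 1212.0 mm.
Ratio = 1212.0 / 53.492 ≈ 22.7.

22.7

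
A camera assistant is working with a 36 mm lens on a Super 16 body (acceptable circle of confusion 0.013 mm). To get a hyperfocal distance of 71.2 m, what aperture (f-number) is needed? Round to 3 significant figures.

Rearrange H = f²/(N·c) + f for N: N = f² / ((H − f)·c).
N = 36² / ((71200 − 36) × 0.013) = 1296 / 925.1 ≈ 1.40.

f/1.40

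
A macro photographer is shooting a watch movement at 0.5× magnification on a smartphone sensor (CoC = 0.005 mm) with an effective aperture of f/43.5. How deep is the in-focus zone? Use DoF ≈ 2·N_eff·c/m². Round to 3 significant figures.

1.74 mm

At magnification m, DoF ≈ 2·N_eff·c/m² = 2 × 43.5 × 0.005 / 0.5² = 0.435 / 0.25 ≈ 1.74 mm.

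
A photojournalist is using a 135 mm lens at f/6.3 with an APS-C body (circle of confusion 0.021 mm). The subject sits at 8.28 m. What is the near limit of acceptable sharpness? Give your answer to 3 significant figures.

Hyperfocal distance H = f²/(N·c) + f = 135²/(6.3 × 0.021) + 135 = 18225/0.1323 + 135 ≈ 137890.1 mm ≈ 137.9 m.
Near limit Dn = s·(H − f)/(H + s − 2f) = 8280 × (137890.1 − 135) / (137890.1 + 8280 − 2 × 135) = 8280 × 137755.1 / 145900.1 ≈ 7817.8 mm ≈ 7.82 m.

7.82 m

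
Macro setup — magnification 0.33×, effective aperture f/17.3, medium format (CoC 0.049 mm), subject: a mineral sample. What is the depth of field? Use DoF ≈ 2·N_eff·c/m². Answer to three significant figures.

At magnification m, DoF ≈ 2·N_eff·c/m² = 2 × 17.3 × 0.049 / 0.33² = 1.695 / 0.1089 ≈ 15.6 mm.

15.6 mm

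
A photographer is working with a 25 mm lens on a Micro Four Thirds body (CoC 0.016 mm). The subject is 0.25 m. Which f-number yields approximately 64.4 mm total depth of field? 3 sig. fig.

Write h = H − f = f²/(N·c). The thin-lens limits are Dn = s·h/(h + (s−f)) and Df = s·h/(h − (s−f)), so DoF = Df − Dn = 2·s·(s−f)·h / (h² − (s−f)²).
That is a quadratic in h: DoF·h² − 2·s·(s−f)·h − DoF·(s−f)² = 0 ⇒ h = (s−f)·(s + √(s² + DoF²)) / DoF = 225 × (250 + √(250² + 64.4²)) / 64.4 = 225 × (250 + 258.161) / 64.4 ≈ 1775.4 mm.
Then N = f²/(c·h) = 25² / (0.016 × 1775.4) = 625 / 28.407 ≈ 22.

f/22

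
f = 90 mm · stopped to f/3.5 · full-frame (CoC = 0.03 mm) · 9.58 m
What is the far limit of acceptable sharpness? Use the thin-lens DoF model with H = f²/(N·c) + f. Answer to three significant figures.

10.9 m

Hyperfocal distance H = f²/(N·c) + f = 90²/(3.5 × 0.03) + 90 = 8100/0.105 + 90 ≈ 77232.9 mm ≈ 77.23 m.
Far limit Df = s·(H − f)/(H − s) = 9580 × (77232.9 − 90) / (77232.9 − 9580) = 9580 × 77142.9 / 67652.9 ≈ 10924 mm ≈ 10.9 m.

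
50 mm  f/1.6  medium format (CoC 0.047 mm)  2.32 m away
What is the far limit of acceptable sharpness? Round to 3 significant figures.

Hyperfocal distance H = f²/(N·c) + f = 50²/(1.6 × 0.047) + 50 = 2500/0.0752 + 50 ≈ 33294.7 mm ≈ 33.29 m.
Far limit Df = s·(H − f)/(H − s) = 2320 × (33294.7 − 50) / (33294.7 − 2320) = 2320 × 33244.7 / 30974.7 ≈ 2490.0 mm ≈ 2.49 m.

2.49 m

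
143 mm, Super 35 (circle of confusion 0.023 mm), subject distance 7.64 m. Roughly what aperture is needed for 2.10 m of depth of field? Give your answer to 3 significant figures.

f/16

Write h = H − f = f²/(N·c). The thin-lens limits are Dn = s·h/(h + (s−f)) and Df = s·h/(h − (s−f)), so DoF = Df − Dn = 2·s·(s−f)·h / (h² − (s−f)²).
That is a quadratic in h: DoF·h² − 2·s·(s−f)·h − DoF·(s−f)² = 0 ⇒ h = (s−f)·(s + √(s² + DoF²)) / DoF = 7497 × (7640 + √(7640² + 2100²)) / 2100 = 7497 × (7640 + 7923.36) / 2100 ≈ 55561 mm.
Then N = f²/(c·h) = 143² / (0.023 × 55561) = 20449 / 1277.9 ≈ 16.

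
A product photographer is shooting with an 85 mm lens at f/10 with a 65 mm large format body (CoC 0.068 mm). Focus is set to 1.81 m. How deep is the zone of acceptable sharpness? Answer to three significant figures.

Hyperfocal distance H = f²/(N·c) + f = 85²/(10 × 0.068) + 85 = 7225/0.68 + 85 ≈ 10710.0 mm ≈ 10.71 m.
Near limit Dn = s·(H − f)/(H + s − 2f) = 1810 × (10710.0 − 85) / (10710.0 + 1810 − 2 × 85) = 1810 × 10625.0 / 12350.0 ≈ 1557.19 mm.
Far limit Df = s·(H − f)/(H − s) = 1810 × (10710.0 − 85) / (10710.0 − 1810) = 1810 × 10625.0 / 8900.0 ≈ 2160.81 mm.
Depth of field = Df − Dn = 2160.81 − 1557.19 ≈ 603.62 mm ≈ 0.604 m.

0.604 m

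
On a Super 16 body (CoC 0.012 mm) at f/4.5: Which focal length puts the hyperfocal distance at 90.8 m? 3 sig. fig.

From H = f²/(N·c) + f, with f ≪ H: f ≈ √(H·N·c) = √(90800 × 4.5 × 0.012) = √4903.2 ≈ 70.02 mm.
The +f correction barely moves this — solving exactly, f² + N·c·f − N·c·H = 0 ⇒ f = (−N·c + √((N·c)² + 4·N·c·H))/2 = (−0.054 + √19613)/2 ≈ 69.996 mm, so f ≈ 70.0 mm.

70.0 mm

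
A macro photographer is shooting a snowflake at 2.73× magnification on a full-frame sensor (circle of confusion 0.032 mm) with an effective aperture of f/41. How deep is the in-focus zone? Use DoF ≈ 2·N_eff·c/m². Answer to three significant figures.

At magnification m, DoF ≈ 2·N_eff·c/m² = 2 × 41 × 0.032 / 2.73² = 2.624 / 7.453 ≈ 0.352 mm.

0.352 mm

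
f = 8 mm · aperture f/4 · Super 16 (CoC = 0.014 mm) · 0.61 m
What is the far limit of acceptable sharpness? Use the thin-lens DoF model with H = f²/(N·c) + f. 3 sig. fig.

Hyperfocal distance H = f²/(N·c) + f = 8²/(4 × 0.014) + 8 = 64/0.056 + 8 ≈ 1150.9 mm ≈ 1.151 m.
Far limit Df = s·(H − f)/(H − s) = 610 × (1150.9 − 8) / (1150.9 − 610) = 610 × 1142.9 / 540.9 ≈ 1289.0 mm ≈ 1.29 m.

1.29 m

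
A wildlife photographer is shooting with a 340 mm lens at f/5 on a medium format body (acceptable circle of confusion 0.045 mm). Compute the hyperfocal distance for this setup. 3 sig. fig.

514 m

Hyperfocal distance H = f²/(N·c) + f = 340²/(5 × 0.045) + 340 = 115600/0.225 + 340 ≈ 514117.8 mm ≈ 514 m.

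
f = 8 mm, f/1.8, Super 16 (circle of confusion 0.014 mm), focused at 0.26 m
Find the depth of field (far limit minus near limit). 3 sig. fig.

52.1 mm

Hyperfocal distance H = f²/(N·c) + f = 8²/(1.8 × 0.014) + 8 = 64/0.0252 + 8 ≈ 2547.7 mm ≈ 2.548 m.
Near limit Dn = s·(H − f)/(H + s − 2f) = 260 × (2547.7 − 8) / (2547.7 + 260 − 2 × 8) = 260 × 2539.7 / 2791.7 ≈ 236.530 mm.
Far limit Df = s·(H − f)/(H − s) = 260 × (2547.7 − 8) / (2547.7 − 260) = 260 × 2539.7 / 2287.7 ≈ 288.640 mm.
Depth of field = Df − Dn = 288.640 − 236.530 ≈ 52.110 mm.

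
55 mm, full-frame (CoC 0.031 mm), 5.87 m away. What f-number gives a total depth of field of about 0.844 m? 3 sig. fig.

Write h = H − f = f²/(N·c). The thin-lens limits are Dn = s·h/(h + (s−f)) and Df = s·h/(h − (s−f)), so DoF = Df − Dn = 2·s·(s−f)·h / (h² − (s−f)²).
That is a quadratic in h: DoF·h² − 2·s·(s−f)·h − DoF·(s−f)² = 0 ⇒ h = (s−f)·(s + √(s² + DoF²)) / DoF = 5815 × (5870 + √(5870² + 844²)) / 844 = 5815 × (5870 + 5930.37) / 844 ≈ 81302 mm.
Then N = f²/(c·h) = 55² / (0.031 × 81302) = 3025 / 2520.4 ≈ 1.20.

f/1.20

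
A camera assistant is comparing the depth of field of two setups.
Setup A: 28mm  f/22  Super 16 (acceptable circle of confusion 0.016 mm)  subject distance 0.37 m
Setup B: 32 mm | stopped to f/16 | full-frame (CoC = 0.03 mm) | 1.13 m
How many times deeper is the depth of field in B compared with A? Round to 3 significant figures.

Setup A: H = 28²/(22×0.016) + 28 ≈ 2255.3 mm; DoF = Df − Dn = 437.12 − 320.75 ≈ 116.37 mm.
Setup B: H = 32²/(16×0.03) + 32 ≈ 2165.3 mm; DoF = Df − Dn = 2328.4 − 746.0 ≈ 1582.4 mm.
Ratio = 1582.4 / 116.37 ≈ 13.6.

13.6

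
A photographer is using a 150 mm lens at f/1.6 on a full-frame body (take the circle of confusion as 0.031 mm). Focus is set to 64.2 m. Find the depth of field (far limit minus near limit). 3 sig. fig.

Hyperfocal distance H = f²/(N·c) + f = 150²/(1.6 × 0.031) + 150 = 22500/0.0496 + 150 ≈ 453779.0 mm ≈ 453.8 m.
Near limit Dn = s·(H − f)/(H + s − 2f) = 64200 × (453779.0 − 150) / (453779.0 + 64200 − 2 × 150) = 64200 × 453629.0 / 517679.0 ≈ 56257 mm.
Far limit Df = s·(H − f)/(H − s) = 64200 × (453779.0 − 150) / (453779.0 − 64200) = 64200 × 453629.0 / 389579.0 ≈ 74755 mm.
Depth of field = Df − Dn = 74755 − 56257 ≈ 18498 mm ≈ 18.5 m.

18.5 m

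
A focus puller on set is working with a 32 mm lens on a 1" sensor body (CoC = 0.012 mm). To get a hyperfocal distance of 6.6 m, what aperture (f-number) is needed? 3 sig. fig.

f/13

Rearrange H = f²/(N·c) + f for N: N = f² / ((H − f)·c).
N = 32² / ((6600 − 32) × 0.012) = 1024 / 78.82 ≈ 13.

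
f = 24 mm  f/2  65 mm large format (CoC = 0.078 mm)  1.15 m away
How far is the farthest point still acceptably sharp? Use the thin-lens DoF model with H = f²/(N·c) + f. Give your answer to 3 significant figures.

1.65 m

Hyperfocal distance H = f²/(N·c) + f = 24²/(2 × 0.078) + 24 = 576/0.156 + 24 ≈ 3716.3 mm ≈ 3.716 m.
Far limit Df = s·(H − f)/(H − s) = 1150 × (3716.3 − 24) / (3716.3 − 1150) = 1150 × 3692.3 / 2566.3 ≈ 1654.6 mm ≈ 1.65 m.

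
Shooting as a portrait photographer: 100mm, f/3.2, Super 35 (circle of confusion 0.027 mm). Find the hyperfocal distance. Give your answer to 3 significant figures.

116 m

Hyperfocal distance H = f²/(N·c) + f = 100²/(3.2 × 0.027) + 100 = 10000/0.0864 + 100 ≈ 115840.7 mm ≈ 116 m.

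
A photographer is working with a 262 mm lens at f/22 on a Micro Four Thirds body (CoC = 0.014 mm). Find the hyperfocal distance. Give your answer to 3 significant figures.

Hyperfocal distance H = f²/(N·c) + f = 262²/(22 × 0.014) + 262 = 68644/0.308 + 262 ≈ 223132.1 mm ≈ 223 m.

223 m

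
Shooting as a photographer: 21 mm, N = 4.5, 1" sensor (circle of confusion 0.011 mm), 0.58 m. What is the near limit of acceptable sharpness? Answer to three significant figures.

0.546 m

Hyperfocal distance H = f²/(N·c) + f = 21²/(4.5 × 0.011) + 21 = 441/0.0495 + 21 ≈ 8930.1 mm ≈ 8.930 m.
Near limit Dn = s·(H − f)/(H + s − 2f) = 580 × (8930.1 − 21) / (8930.1 + 580 − 2 × 21) = 580 × 8909.1 / 9468.1 ≈ 545.76 mm ≈ 0.546 m.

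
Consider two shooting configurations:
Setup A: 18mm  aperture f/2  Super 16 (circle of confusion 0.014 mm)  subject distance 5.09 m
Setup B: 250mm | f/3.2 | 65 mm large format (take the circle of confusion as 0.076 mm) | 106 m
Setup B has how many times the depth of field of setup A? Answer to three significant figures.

19.0

Setup A: H = 18²/(2×0.014) + 18 ≈ 11589.4 mm; DoF = Df − Dn = 9062.1 − 3538.8 ≈ 5523.3 mm.
Setup B: H = 250²/(3.2×0.076) + 250 ≈ 257240.1 mm; DoF = Df − Dn = 180117 − 75098 ≈ 105019 mm.
Ratio = 105019 / 5523.3 ≈ 19.0.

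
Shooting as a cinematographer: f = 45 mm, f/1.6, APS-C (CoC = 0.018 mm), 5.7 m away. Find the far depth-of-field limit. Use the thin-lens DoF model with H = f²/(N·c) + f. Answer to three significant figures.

Hyperfocal distance H = f²/(N·c) + f = 45²/(1.6 × 0.018) + 45 = 2025/0.0288 + 45 ≈ 70357.5 mm ≈ 70.36 m.
Far limit Df = s·(H − f)/(H − s) = 5700 × (70357.5 − 45) / (70357.5 − 5700) = 5700 × 70312.5 / 64657.5 ≈ 6198.5 mm ≈ 6.20 m.

6.20 m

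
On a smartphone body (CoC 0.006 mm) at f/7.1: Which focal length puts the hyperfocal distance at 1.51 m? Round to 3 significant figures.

From H = f²/(N·c) + f, with f ≪ H: f ≈ √(H·N·c) = √(1510 × 7.1 × 0.006) = √64.326 ≈ 8.020 mm.
Exact: f² + N·c·f − N·c·H = 0 ⇒ f = (−N·c + √((N·c)² + 4·N·c·H))/2 = (−0.0426 + √257.31)/2 ≈ 7.9991 mm ≈ 8.00 mm.

8.00 mm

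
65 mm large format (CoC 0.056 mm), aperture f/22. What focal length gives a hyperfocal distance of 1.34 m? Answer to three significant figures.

40.0 mm

From H = f²/(N·c) + f, with f ≪ H: f ≈ √(H·N·c) = √(1340 × 22 × 0.056) = √1650.9 ≈ 40.63 mm.
Exact: f² + N·c·f − N·c·H = 0 ⇒ f = (−N·c + √((N·c)² + 4·N·c·H))/2 = (−1.232 + √6605.0)/2 ≈ 40.020 mm ≈ 40.0 mm.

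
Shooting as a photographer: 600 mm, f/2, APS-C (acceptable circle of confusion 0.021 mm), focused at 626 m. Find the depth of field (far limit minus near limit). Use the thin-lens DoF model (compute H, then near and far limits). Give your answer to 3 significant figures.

91.8 m

Hyperfocal distance H = f²/(N·c) + f = 600²/(2 × 0.021) + 600 = 360000/0.042 + 600 ≈ 8572028.6 mm ≈ 8572 m.
Near limit Dn = s·(H − f)/(H + s − 2f) = 626000 × (8572028.6 − 600) / (8572028.6 + 626000 − 2 × 600) = 626000 × 8571428.6 / 9196828.6 ≈ 583431 mm.
Far limit Df = s·(H − f)/(H − s) = 626000 × (8572028.6 − 600) / (8572028.6 − 626000) = 626000 × 8571428.6 / 7946028.6 ≈ 675270 mm.
Depth of field = Df − Dn = 675270 − 583431 ≈ 91839 mm ≈ 91.8 m.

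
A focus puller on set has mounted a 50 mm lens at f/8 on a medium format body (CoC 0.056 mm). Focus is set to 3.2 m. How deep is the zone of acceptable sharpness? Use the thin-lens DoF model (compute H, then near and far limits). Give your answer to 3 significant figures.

Hyperfocal distance H = f²/(N·c) + f = 50²/(8 × 0.056) + 50 = 2500/0.448 + 50 ≈ 5630.4 mm ≈ 5.630 m.
Near limit Dn = s·(H − f)/(H + s − 2f) = 3200 × (5630.4 − 50) / (5630.4 + 3200 − 2 × 50) = 3200 × 5580.4 / 8730.4 ≈ 2045.4 mm.
Far limit Df = s·(H − f)/(H − s) = 3200 × (5630.4 − 50) / (5630.4 − 3200) = 3200 × 5580.4 / 2430.4 ≈ 7347.5 mm.
Depth of field = Df − Dn = 7347.5 − 2045.4 ≈ 5302.1 mm ≈ 5.30 m.

5.30 m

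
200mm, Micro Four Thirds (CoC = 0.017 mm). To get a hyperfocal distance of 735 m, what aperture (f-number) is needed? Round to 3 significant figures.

f/3.20

Rearrange H = f²/(N·c) + f for N: N = f² / ((H − f)·c).
N = 200² / ((735000 − 200) × 0.017) = 40000 / 12492 ≈ 3.20.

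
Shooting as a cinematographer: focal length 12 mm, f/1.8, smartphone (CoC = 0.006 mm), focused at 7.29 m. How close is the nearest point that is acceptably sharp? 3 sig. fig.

Hyperfocal distance H = f²/(N·c) + f = 12²/(1.8 × 0.006) + 12 = 144/0.0108 + 12 ≈ 13345.3 mm ≈ 13.35 m.
Near limit Dn = s·(H − f)/(H + s − 2f) = 7290 × (13345.3 − 12) / (13345.3 + 7290 − 2 × 12) = 7290 × 13333.3 / 20611.3 ≈ 4715.9 mm ≈ 4.72 m.

4.72 m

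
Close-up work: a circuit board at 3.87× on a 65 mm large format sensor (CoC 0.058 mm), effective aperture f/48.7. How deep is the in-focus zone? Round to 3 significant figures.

At magnification m, DoF ≈ 2·N_eff·c/m² = 2 × 48.7 × 0.058 / 3.87² = 5.649 / 14.98 ≈ 0.377 mm.

0.377 mm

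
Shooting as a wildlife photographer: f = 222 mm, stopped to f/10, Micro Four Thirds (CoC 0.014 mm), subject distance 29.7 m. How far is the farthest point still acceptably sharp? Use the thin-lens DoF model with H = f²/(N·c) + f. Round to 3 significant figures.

32.4 m

Hyperfocal distance H = f²/(N·c) + f = 222²/(10 × 0.014) + 222 = 49284/0.14 + 222 ≈ 352250.6 mm ≈ 352.3 m.
Far limit Df = s·(H − f)/(H − s) = 29700 × (352250.6 − 222) / (352250.6 − 29700) = 29700 × 352028.6 / 322550.6 ≈ 32414 mm ≈ 32.4 m.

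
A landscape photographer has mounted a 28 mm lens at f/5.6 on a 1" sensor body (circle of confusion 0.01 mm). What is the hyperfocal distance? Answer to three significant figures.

Hyperfocal distance H = f²/(N·c) + f = 28²/(5.6 × 0.01) + 28 = 784/0.056 + 28 ≈ 14028.0 mm ≈ 14.0 m.

14.0 m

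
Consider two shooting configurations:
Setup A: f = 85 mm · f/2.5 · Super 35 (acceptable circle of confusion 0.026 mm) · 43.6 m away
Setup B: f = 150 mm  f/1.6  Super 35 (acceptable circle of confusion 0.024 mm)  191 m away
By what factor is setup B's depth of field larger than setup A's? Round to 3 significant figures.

Setup A: H = 85²/(2.5×0.026) + 85 ≈ 111238.8 mm; DoF = Df − Dn = 71650 − 31333 ≈ 40317 mm.
Setup B: H = 150²/(1.6×0.024) + 150 ≈ 586087.5 mm; DoF = Df − Dn = 283264 − 144073 ≈ 139191 mm.
Ratio = 139191 / 40317 ≈ 3.45.

3.45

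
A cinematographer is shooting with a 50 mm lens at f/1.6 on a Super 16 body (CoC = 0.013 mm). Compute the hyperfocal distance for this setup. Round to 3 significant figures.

Hyperfocal distance H = f²/(N·c) + f = 50²/(1.6 × 0.013) + 50 = 2500/0.0208 + 50 ≈ 120242.3 mm ≈ 120 m.

120 m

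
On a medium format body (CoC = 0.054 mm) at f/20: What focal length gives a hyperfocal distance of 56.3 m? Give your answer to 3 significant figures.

From H = f²/(N·c) + f, with f ≪ H: f ≈ √(H·N·c) = √(56300 × 20 × 0.054) = √60804 ≈ 246.6 mm.
Exact: f² + N·c·f − N·c·H = 0 ⇒ f = (−N·c + √((N·c)² + 4·N·c·H))/2 = (−1.08 + √243217)/2 ≈ 246.05 mm ≈ 246 mm.

246 mm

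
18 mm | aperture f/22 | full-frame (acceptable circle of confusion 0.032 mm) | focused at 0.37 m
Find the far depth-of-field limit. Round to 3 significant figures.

1.57 m

Hyperfocal distance H = f²/(N·c) + f = 18²/(22 × 0.032) + 18 = 324/0.704 + 18 ≈ 478.2 mm ≈ 0.478 m.
Far limit Df = s·(H − f)/(H − s) = 370 × (478.2 − 18) / (478.2 − 370) = 370 × 460.2 / 108.2 ≈ 1573.4 mm ≈ 1.57 m.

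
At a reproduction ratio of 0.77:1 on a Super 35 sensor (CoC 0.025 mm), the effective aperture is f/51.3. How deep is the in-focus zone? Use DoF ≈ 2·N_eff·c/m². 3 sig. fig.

At magnification m, DoF ≈ 2·N_eff·c/m² = 2 × 51.3 × 0.025 / 0.77² = 2.565 / 0.5929 ≈ 4.33 mm.

4.33 mm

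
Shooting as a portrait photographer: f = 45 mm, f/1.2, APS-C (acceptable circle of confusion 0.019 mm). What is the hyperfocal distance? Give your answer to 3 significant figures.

Hyperfocal distance H = f²/(N·c) + f = 45²/(1.2 × 0.019) + 45 = 2025/0.0228 + 45 ≈ 88860.8 mm ≈ 88.9 m.

88.9 m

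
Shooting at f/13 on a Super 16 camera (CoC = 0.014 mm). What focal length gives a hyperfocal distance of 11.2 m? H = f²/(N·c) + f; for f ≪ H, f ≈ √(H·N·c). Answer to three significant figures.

From H = f²/(N·c) + f, with f ≪ H: f ≈ √(H·N·c) = √(11200 × 13 × 0.014) = √2038.4 ≈ 45.15 mm.
Exact: f² + N·c·f − N·c·H = 0 ⇒ f = (−N·c + √((N·c)² + 4·N·c·H))/2 = (−0.182 + √8153.6)/2 ≈ 45.058 mm ≈ 45.1 mm.

45.1 mm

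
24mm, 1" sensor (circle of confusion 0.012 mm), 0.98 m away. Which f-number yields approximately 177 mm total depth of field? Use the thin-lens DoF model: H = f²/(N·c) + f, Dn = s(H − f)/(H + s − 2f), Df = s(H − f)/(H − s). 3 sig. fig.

f/4.50

Write h = H − f = f²/(N·c). The thin-lens limits are Dn = s·h/(h + (s−f)) and Df = s·h/(h − (s−f)), so DoF = Df − Dn = 2·s·(s−f)·h / (h² − (s−f)²).
That is a quadratic in h: DoF·h² − 2·s·(s−f)·h − DoF·(s−f)² = 0 ⇒ h = (s−f)·(s + √(s² + DoF²)) / DoF = 956 × (980 + √(980² + 177²)) / 177 = 956 × (980 + 995.856) / 177 ≈ 10672 mm.
Then N = f²/(c·h) = 24² / (0.012 × 10672) = 576 / 128.06 ≈ 4.50.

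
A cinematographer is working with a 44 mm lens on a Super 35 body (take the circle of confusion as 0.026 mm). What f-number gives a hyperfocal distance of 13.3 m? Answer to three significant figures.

f/5.62

Rearrange H = f²/(N·c) + f for N: N = f² / ((H − f)·c).
N = 44² / ((13300 − 44) × 0.026) = 1936 / 344.7 ≈ 5.62.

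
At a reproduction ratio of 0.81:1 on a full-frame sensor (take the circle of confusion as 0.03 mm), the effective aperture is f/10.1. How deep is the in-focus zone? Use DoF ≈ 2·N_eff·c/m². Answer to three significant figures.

At magnification m, DoF ≈ 2·N_eff·c/m² = 2 × 10.1 × 0.03 / 0.81² = 0.606 / 0.6561 ≈ 0.924 mm.

0.924 mm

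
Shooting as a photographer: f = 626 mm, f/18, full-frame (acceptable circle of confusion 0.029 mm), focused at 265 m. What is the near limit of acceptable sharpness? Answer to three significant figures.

196 m

Hyperfocal distance H = f²/(N·c) + f = 626²/(18 × 0.029) + 626 = 391876/0.522 + 626 ≈ 751346.3 mm ≈ 751.3 m.
Near limit Dn = s·(H − f)/(H + s − 2f) = 265000 × (751346.3 − 626) / (751346.3 + 265000 − 2 × 626) = 265000 × 750720.3 / 1015094.3 ≈ 195983 mm ≈ 196 m.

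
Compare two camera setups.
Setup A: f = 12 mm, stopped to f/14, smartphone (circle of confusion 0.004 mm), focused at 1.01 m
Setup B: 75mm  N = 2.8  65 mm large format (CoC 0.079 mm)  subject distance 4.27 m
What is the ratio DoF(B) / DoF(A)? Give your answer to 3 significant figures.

1.57

Setup A: H = 12²/(14×0.004) + 12 ≈ 2583.4 mm; DoF = Df − Dn = 1650.63 − 727.61 ≈ 923.02 mm.
Setup B: H = 75²/(2.8×0.079) + 75 ≈ 25504.5 mm; DoF = Df − Dn = 5113.6 − 3665.3 ≈ 1448.3 mm.
Ratio = 1448.3 / 923.02 ≈ 1.57.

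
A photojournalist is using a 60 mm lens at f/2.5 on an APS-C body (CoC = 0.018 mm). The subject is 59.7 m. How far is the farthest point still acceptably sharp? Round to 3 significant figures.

235 m

Hyperfocal distance H = f²/(N·c) + f = 60²/(2.5 × 0.018) + 60 = 3600/0.045 + 60 ≈ 80060.0 mm ≈ 80.06 m.
Far limit Df = s·(H − f)/(H − s) = 59700 × (80060.0 − 60) / (80060.0 − 59700) = 59700 × 80000.0 / 20360.0 ≈ 234578 mm ≈ 235 m.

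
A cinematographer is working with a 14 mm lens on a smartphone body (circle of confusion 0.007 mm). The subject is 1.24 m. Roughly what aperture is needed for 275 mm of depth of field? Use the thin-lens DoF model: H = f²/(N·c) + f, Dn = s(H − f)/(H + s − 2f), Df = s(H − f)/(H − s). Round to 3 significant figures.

Write h = H − f = f²/(N·c). The thin-lens limits are Dn = s·h/(h + (s−f)) and Df = s·h/(h − (s−f)), so DoF = Df − Dn = 2·s·(s−f)·h / (h² − (s−f)²).
That is a quadratic in h: DoF·h² − 2·s·(s−f)·h − DoF·(s−f)² = 0 ⇒ h = (s−f)·(s + √(s² + DoF²)) / DoF = 1226 × (1240 + √(1240² + 275²)) / 275 = 1226 × (1240 + 1270.13) / 275 ≈ 11191 mm.
Then N = f²/(c·h) = 14² / (0.007 × 11191) = 196 / 78.334 ≈ 2.50.

f/2.50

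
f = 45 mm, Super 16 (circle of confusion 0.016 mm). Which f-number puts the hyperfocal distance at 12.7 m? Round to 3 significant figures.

f/10

Rearrange H = f²/(N·c) + f for N: N = f² / ((H − f)·c).
N = 45² / ((12700 − 45) × 0.016) = 2025 / 202.5 ≈ 10.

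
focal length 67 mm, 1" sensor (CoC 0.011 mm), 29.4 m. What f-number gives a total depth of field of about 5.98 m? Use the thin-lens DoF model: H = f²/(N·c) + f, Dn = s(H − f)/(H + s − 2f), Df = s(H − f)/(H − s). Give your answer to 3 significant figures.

f/1.40

Write h = H − f = f²/(N·c). The thin-lens limits are Dn = s·h/(h + (s−f)) and Df = s·h/(h − (s−f)), so DoF = Df − Dn = 2·s·(s−f)·h / (h² − (s−f)²).
That is a quadratic in h: DoF·h² − 2·s·(s−f)·h − DoF·(s−f)² = 0 ⇒ h = (s−f)·(s + √(s² + DoF²)) / DoF = 29333 × (29400 + √(29400² + 5980²)) / 5980 = 29333 × (29400 + 30002.0) / 5980 ≈ 291378 mm.
Then N = f²/(c·h) = 67² / (0.011 × 291378) = 4489 / 3205.2 ≈ 1.40.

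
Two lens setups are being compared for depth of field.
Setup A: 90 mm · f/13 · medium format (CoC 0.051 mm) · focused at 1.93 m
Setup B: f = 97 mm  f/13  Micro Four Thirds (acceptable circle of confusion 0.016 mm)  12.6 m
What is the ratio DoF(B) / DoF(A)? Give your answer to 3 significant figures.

12.7

Setup A: H = 90²/(13×0.051) + 90 ≈ 12307.2 mm; DoF = Df − Dn = 2272.21 − 1677.37 ≈ 594.84 mm.
Setup B: H = 97²/(13×0.016) + 97 ≈ 45332.6 mm; DoF = Df − Dn = 17412.9 − 9871.5 ≈ 7541.4 mm.
Ratio = 7541.4 / 594.84 ≈ 12.7.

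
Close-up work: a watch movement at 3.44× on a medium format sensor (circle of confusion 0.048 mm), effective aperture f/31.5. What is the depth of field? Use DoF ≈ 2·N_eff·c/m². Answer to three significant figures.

At magnification m, DoF ≈ 2·N_eff·c/m² = 2 × 31.5 × 0.048 / 3.44² = 3.024 / 11.83 ≈ 0.256 mm.

0.256 mm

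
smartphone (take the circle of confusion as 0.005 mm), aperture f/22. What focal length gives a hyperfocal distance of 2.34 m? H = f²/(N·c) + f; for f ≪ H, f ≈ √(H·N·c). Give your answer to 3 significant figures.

16.0 mm

From H = f²/(N·c) + f, with f ≪ H: f ≈ √(H·N·c) = √(2340 × 22 × 0.005) = √257.40 ≈ 16.04 mm.
The +f correction barely moves this — solving exactly, f² + N·c·f − N·c·H = 0 ⇒ f = (−N·c + √((N·c)² + 4·N·c·H))/2 = (−0.11 + √1029.6)/2 ≈ 15.989 mm, so f ≈ 16.0 mm.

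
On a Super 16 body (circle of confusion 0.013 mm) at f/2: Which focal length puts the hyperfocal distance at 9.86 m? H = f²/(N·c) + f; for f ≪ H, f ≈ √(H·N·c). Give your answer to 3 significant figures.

From H = f²/(N·c) + f, with f ≪ H: f ≈ √(H·N·c) = √(9860 × 2 × 0.013) = √256.36 ≈ 16.01 mm.
The +f correction barely moves this — solving exactly, f² + N·c·f − N·c·H = 0 ⇒ f = (−N·c + √((N·c)² + 4·N·c·H))/2 = (−0.026 + √1025.4)/2 ≈ 15.998 mm, so f ≈ 16.0 mm.

16.0 mm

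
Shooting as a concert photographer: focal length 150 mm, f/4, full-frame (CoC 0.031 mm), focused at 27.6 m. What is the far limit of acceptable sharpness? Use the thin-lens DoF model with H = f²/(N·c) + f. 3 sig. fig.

32.5 m

Hyperfocal distance H = f²/(N·c) + f = 150²/(4 × 0.031) + 150 = 22500/0.124 + 150 ≈ 181601.6 mm ≈ 181.6 m.
Far limit Df = s·(H − f)/(H − s) = 27600 × (181601.6 − 150) / (181601.6 − 27600) = 27600 × 181451.6 / 154001.6 ≈ 32520 mm ≈ 32.5 m.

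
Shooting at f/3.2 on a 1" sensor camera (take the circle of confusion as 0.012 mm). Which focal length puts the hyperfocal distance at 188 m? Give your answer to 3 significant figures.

From H = f²/(N·c) + f, with f ≪ H: f ≈ √(H·N·c) = √(188000 × 3.2 × 0.012) = √7219.2 ≈ 84.97 mm.
Exact: f² + N·c·f − N·c·H = 0 ⇒ f = (−N·c + √((N·c)² + 4·N·c·H))/2 = (−0.0384 + √28877)/2 ≈ 84.947 mm ≈ 84.9 mm.

84.9 mm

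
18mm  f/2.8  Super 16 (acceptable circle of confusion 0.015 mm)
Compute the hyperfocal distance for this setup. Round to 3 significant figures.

Hyperfocal distance H = f²/(N·c) + f = 18²/(2.8 × 0.015) + 18 = 324/0.042 + 18 ≈ 7732.3 mm ≈ 7.73 m.

7.73 m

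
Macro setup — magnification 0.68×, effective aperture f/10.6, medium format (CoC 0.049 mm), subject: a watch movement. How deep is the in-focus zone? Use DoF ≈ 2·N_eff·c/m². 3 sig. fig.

2.25 mm

At magnification m, DoF ≈ 2·N_eff·c/m² = 2 × 10.6 × 0.049 / 0.68² = 1.039 / 0.4624 ≈ 2.25 mm.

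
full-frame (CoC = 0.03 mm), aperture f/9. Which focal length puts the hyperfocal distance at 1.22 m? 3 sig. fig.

18.0 mm

From H = f²/(N·c) + f, with f ≪ H: f ≈ √(H·N·c) = √(1220 × 9 × 0.03) = √329.40 ≈ 18.15 mm.
Exact: f² + N·c·f − N·c·H = 0 ⇒ f = (−N·c + √((N·c)² + 4·N·c·H))/2 = (−0.27 + √1317.7)/2 ≈ 18.015 mm ≈ 18.0 mm.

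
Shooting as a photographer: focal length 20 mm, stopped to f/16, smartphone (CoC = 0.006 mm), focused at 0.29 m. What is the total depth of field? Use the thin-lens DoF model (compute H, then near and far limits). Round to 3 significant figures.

Hyperfocal distance H = f²/(N·c) + f = 20²/(16 × 0.006) + 20 = 400/0.096 + 20 ≈ 4186.7 mm ≈ 4.187 m.
Near limit Dn = s·(H − f)/(H + s − 2f) = 290 × (4186.7 − 20) / (4186.7 + 290 − 2 × 20) = 290 × 4166.7 / 4436.7 ≈ 272.352 mm.
Far limit Df = s·(H − f)/(H − s) = 290 × (4186.7 − 20) / (4186.7 − 290) = 290 × 4166.7 / 3896.7 ≈ 310.094 mm.
Depth of field = Df − Dn = 310.094 − 272.352 ≈ 37.742 mm.

37.7 mm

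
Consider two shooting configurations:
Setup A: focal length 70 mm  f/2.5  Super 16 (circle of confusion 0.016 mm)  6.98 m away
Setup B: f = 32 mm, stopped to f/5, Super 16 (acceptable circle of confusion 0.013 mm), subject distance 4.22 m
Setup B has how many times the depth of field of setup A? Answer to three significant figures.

3.06

Setup A: H = 70²/(2.5×0.016) + 70 ≈ 122570.0 mm; DoF = Df − Dn = 7397.27 − 6607.29 ≈ 789.98 mm.
Setup B: H = 32²/(5×0.013) + 32 ≈ 15785.8 mm; DoF = Df − Dn = 5748.1 − 3333.8 ≈ 2414.3 mm.
Ratio = 2414.3 / 789.98 ≈ 3.06.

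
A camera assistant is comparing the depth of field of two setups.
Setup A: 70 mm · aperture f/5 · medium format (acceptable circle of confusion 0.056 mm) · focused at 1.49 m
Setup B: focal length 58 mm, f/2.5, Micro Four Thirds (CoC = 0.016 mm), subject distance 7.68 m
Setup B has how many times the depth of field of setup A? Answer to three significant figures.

5.77

Setup A: H = 70²/(5×0.056) + 70 ≈ 17570.0 mm; DoF = Df − Dn = 1621.58 − 1378.17 ≈ 243.41 mm.
Setup B: H = 58²/(2.5×0.016) + 58 ≈ 84158.0 mm; DoF = Df − Dn = 8445.4 − 7041.8 ≈ 1403.6 mm.
Ratio = 1403.6 / 243.41 ≈ 5.77.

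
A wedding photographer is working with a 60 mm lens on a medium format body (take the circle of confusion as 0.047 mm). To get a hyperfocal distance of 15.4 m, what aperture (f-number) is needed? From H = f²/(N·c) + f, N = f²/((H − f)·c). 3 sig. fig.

Rearrange H = f²/(N·c) + f for N: N = f² / ((H − f)·c).
N = 60² / ((15400 − 60) × 0.047) = 3600 / 721.0 ≈ 4.99.

f/4.99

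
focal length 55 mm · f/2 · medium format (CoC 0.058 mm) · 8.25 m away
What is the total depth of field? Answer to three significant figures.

Hyperfocal distance H = f²/(N·c) + f = 55²/(2 × 0.058) + 55 = 3025/0.116 + 55 ≈ 26132.6 mm ≈ 26.13 m.
Near limit Dn = s·(H − f)/(H + s − 2f) = 8250 × (26132.6 − 55) / (26132.6 + 8250 − 2 × 55) = 8250 × 26077.6 / 34272.6 ≈ 6277.3 mm.
Far limit Df = s·(H − f)/(H − s) = 8250 × (26132.6 − 55) / (26132.6 − 8250) = 8250 × 26077.6 / 17882.6 ≈ 12030.7 mm.
Depth of field = Df − Dn = 12030.7 − 6277.3 ≈ 5753.4 mm ≈ 5.75 m.

5.75 m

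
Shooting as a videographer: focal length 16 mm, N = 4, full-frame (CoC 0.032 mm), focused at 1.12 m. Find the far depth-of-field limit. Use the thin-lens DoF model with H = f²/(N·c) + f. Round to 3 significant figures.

2.50 m

Hyperfocal distance H = f²/(N·c) + f = 16²/(4 × 0.032) + 16 = 256/0.128 + 16 ≈ 2016.0 mm ≈ 2.016 m.
Far limit Df = s·(H − f)/(H − s) = 1120 × (2016.0 − 16) / (2016.0 − 1120) = 1120 × 2000.0 / 896.0 ≈ 2500.0 mm ≈ 2.50 m.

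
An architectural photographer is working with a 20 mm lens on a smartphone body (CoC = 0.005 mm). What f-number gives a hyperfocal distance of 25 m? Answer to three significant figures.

f/3.20

Rearrange H = f²/(N·c) + f for N: N = f² / ((H − f)·c).
N = 20² / ((25000 − 20) × 0.005) = 400 / 124.9 ≈ 3.20.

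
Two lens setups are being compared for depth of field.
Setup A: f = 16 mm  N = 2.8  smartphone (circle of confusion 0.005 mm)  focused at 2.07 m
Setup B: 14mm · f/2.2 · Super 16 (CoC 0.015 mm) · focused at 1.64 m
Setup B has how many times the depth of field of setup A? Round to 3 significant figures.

Setup A: H = 16²/(2.8×0.005) + 16 ≈ 18301.7 mm; DoF = Df − Dn = 2331.94 − 1860.96 ≈ 470.98 mm.
Setup B: H = 14²/(2.2×0.015) + 14 ≈ 5953.4 mm; DoF = Df − Dn = 2258.22 − 1287.52 ≈ 970.70 mm.
Ratio = 970.70 / 470.98 ≈ 2.06.

2.06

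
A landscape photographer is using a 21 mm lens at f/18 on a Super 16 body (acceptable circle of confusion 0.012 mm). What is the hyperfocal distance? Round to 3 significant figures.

2.06 m

Hyperfocal distance H = f²/(N·c) + f = 21²/(18 × 0.012) + 21 = 441/0.216 + 21 ≈ 2062.7 mm ≈ 2.06 m.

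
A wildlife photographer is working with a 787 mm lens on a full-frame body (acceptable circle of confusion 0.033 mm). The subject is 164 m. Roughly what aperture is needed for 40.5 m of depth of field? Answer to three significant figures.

Write h = H − f = f²/(N·c). The thin-lens limits are Dn = s·h/(h + (s−f)) and Df = s·h/(h − (s−f)), so DoF = Df − Dn = 2·s·(s−f)·h / (h² − (s−f)²).
That is a quadratic in h: DoF·h² − 2·s·(s−f)·h − DoF·(s−f)² = 0 ⇒ h = (s−f)·(s + √(s² + DoF²)) / DoF = 163213 × (164000 + √(164000² + 40500²)) / 40500 = 163213 × (164000 + 168927) / 40500 ≈ 1341678 mm.
Then N = f²/(c·h) = 787² / (0.033 × 1341678) = 619369 / 44275 ≈ 14.

f/14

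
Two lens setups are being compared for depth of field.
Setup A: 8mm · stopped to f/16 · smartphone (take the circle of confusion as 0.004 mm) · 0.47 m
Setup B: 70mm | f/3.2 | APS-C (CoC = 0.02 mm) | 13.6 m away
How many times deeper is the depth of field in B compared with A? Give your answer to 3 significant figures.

Setup A: H = 8²/(16×0.004) + 8 ≈ 1008.0 mm; DoF = Df − Dn = 873.61 − 321.48 ≈ 552.13 mm.
Setup B: H = 70²/(3.2×0.02) + 70 ≈ 76632.5 mm; DoF = Df − Dn = 16519.3 − 11557.6 ≈ 4961.7 mm.
Ratio = 4961.7 / 552.13 ≈ 8.99.

8.99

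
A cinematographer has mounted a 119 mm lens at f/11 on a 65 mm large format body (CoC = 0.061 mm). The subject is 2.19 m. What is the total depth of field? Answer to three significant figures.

Hyperfocal distance H = f²/(N·c) + f = 119²/(11 × 0.061) + 119 = 14161/0.671 + 119 ≈ 21223.3 mm ≈ 21.22 m.
Near limit Dn = s·(H − f)/(H + s − 2f) = 2190 × (21223.3 − 119) / (21223.3 + 2190 − 2 × 119) = 2190 × 21104.3 / 23175.3 ≈ 1994.30 mm.
Far limit Df = s·(H − f)/(H − s) = 2190 × (21223.3 − 119) / (21223.3 − 2190) = 2190 × 21104.3 / 19033.3 ≈ 2428.29 mm.
Depth of field = Df − Dn = 2428.29 − 1994.30 ≈ 433.99 mm.

434 mm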